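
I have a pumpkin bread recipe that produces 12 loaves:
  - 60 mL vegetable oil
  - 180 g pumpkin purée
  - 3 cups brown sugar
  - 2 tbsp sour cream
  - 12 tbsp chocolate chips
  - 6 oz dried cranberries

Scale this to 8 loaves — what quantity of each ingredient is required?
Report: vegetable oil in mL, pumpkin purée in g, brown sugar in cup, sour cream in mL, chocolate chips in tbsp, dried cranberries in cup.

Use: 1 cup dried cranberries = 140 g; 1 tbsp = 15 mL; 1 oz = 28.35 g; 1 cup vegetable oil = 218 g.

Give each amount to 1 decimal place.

Scaling factor: 8/12 = 2/3.
vegetable oil: 60 mL × 2/3 = 40.0 mL
pumpkin purée: 180 g × 2/3 = 120.0 g
brown sugar: 3 cup × 2/3 = 2.0 cup
sour cream: 2 tbsp × 2/3 × 15 mL/tbsp = 20.0 mL
chocolate chips: 12 tbsp × 2/3 = 8.0 tbsp
dried cranberries: 6 oz × 2/3 × 28.35 g/oz ÷ 140 g/cup ≈ 0.8 cup

vegetable oil: 40.0 mL; pumpkin purée: 120.0 g; brown sugar: 2.0 cup; sour cream: 20.0 mL; chocolate chips: 8.0 tbsp; dried cranberries: 0.8 cup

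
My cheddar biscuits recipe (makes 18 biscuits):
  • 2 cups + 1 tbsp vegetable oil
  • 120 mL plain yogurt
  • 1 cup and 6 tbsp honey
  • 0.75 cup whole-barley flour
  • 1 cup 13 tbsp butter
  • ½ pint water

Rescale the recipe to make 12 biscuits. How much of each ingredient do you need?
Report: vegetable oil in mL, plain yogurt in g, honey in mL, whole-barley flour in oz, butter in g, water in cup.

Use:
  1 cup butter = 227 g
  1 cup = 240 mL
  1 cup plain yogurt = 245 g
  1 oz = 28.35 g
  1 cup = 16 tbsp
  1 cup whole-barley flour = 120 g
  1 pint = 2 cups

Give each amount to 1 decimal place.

Scaling factor: 12/18 = 2/3.
vegetable oil: (2 cup + 1 tbsp = 2.0625 cup) × 2/3 × 240 mL/cup = 330.0 mL
plain yogurt: 120 mL × 2/3 ÷ 240 mL/cup × 245 g/cup ≈ 81.7 g
honey: (1 cup + 6 tbsp = 1.375 cup) × 2/3 × 240 mL/cup = 220.0 mL
whole-barley flour: 0.75 cup × 2/3 × 120 g/cup ÷ 28.35 g/oz ≈ 2.1 oz
butter: (1 cup + 13 tbsp = 1.8125 cup) × 2/3 × 227 g/cup ≈ 274.3 g
water: 0.5 pint × 2/3 × 2 cup/pint ≈ 0.7 cup

vegetable oil: 330.0 mL; plain yogurt: 81.7 g; honey: 220.0 mL; whole-barley flour: 2.1 oz; butter: 274.3 g; water: 0.7 cup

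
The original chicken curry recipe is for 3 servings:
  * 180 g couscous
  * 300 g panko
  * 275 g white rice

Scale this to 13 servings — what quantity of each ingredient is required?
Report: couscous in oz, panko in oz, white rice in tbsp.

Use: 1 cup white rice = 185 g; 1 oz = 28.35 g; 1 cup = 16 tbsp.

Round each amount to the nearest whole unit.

couscous: 28 oz; panko: 46 oz; white rice: 103 tbsp

Scaling factor: 13/3.
couscous: 180 g × 13/3 ÷ 28.35 g/oz ≈ 28 oz
panko: 300 g × 13/3 ÷ 28.35 g/oz ≈ 46 oz
white rice: 275 g × 13/3 ÷ 185 g/cup × 16 tbsp/cup ≈ 103 tbsp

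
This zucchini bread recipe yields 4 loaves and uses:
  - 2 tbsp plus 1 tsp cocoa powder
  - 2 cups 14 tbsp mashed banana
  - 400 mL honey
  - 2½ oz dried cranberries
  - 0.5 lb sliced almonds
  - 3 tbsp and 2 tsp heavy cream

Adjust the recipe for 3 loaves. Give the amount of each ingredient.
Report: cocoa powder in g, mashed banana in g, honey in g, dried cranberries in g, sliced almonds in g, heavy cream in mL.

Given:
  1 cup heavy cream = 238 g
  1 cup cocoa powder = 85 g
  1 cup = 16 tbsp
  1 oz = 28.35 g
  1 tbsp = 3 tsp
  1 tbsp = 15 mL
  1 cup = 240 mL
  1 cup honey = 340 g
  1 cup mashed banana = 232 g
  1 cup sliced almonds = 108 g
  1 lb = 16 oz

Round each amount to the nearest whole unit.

Scaling factor: 3/4 = 0.75.
cocoa powder: (2 tbsp + 1 tsp = 7/3 tbsp) × 3/4 ÷ 16 tbsp/cup × 85 g/cup ≈ 9 g
mashed banana: (2 cup + 14 tbsp = 2.875 cup) × 3/4 × 232 g/cup ≈ 500 g
honey: 400 mL × 3/4 ÷ 240 mL/cup × 340 g/cup = 425 g
dried cranberries: 2.5 oz × 3/4 × 28.35 g/oz ≈ 53 g
sliced almonds: 0.5 lb × 3/4 × 16 oz/lb × 28.35 g/oz ≈ 170 g
heavy cream: (3 tbsp + 2 tsp = 11/3 tbsp) × 3/4 × 15 mL/tbsp ≈ 41 mL

cocoa powder: 9 g; mashed banana: 500 g; honey: 425 g; dried cranberries: 53 g; sliced almonds: 170 g; heavy cream: 41 mL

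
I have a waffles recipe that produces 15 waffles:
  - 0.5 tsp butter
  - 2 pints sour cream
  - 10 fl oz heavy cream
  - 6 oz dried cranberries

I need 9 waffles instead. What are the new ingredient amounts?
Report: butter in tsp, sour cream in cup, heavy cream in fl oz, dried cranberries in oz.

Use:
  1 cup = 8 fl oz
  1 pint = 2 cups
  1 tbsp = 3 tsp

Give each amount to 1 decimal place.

butter: 0.3 tsp; sour cream: 2.4 cup; heavy cream: 6.0 fl oz; dried cranberries: 3.6 oz

Scaling factor: 9/15 = 3/5 = 0.6.
butter: 0.5 tsp × 3/5 = 0.3 tsp
sour cream: 2 pint × 3/5 × 2 cup/pint = 2.4 cup
heavy cream: 10 fl oz × 3/5 = 6.0 fl oz
dried cranberries: 6 oz × 3/5 = 3.6 oz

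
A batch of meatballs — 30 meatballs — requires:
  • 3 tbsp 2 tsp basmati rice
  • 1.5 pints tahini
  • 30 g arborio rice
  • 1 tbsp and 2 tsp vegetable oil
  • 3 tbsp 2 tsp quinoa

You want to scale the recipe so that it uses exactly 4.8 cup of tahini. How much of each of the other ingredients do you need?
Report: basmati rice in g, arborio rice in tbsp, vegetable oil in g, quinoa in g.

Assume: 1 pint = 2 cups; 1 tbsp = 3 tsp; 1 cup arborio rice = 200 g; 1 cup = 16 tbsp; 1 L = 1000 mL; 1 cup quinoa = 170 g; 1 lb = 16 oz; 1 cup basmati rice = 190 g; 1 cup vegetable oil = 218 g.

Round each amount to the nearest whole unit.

basmati rice: 70 g; arborio rice: 4 tbsp; vegetable oil: 36 g; quinoa: 62 g

The original recipe has 3 cup of tahini, so the scaling factor is 4.8 ÷ 3 = 8/5 = 1.6.
basmati rice: (3 tbsp + 2 tsp = 11/3 tbsp) × 8/5 ÷ 16 tbsp/cup × 190 g/cup ≈ 70 g
arborio rice: 30 g × 8/5 ÷ 200 g/cup × 16 tbsp/cup ≈ 4 tbsp
vegetable oil: (1 tbsp + 2 tsp = 5/3 tbsp) × 8/5 ÷ 16 tbsp/cup × 218 g/cup ≈ 36 g
quinoa: (3 tbsp + 2 tsp = 11/3 tbsp) × 8/5 ÷ 16 tbsp/cup × 170 g/cup ≈ 62 g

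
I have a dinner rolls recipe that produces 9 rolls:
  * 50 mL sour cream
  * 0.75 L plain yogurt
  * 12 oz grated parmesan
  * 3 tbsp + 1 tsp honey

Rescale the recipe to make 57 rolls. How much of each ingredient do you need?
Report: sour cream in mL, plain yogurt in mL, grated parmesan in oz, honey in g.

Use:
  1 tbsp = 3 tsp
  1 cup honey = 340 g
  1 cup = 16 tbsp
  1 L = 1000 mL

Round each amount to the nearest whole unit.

Scaling factor: 57/9 = 19/3.
sour cream: 50 mL × 19/3 ≈ 317 mL
plain yogurt: 0.75 L × 19/3 × 1000 mL/L = 4750 mL
grated parmesan: 12 oz × 19/3 = 76 oz
honey: (3 tbsp + 1 tsp = 10/3 tbsp) × 19/3 ÷ 16 tbsp/cup × 340 g/cup ≈ 449 g

sour cream: 317 mL; plain yogurt: 4750 mL; grated parmesan: 76 oz; honey: 449 g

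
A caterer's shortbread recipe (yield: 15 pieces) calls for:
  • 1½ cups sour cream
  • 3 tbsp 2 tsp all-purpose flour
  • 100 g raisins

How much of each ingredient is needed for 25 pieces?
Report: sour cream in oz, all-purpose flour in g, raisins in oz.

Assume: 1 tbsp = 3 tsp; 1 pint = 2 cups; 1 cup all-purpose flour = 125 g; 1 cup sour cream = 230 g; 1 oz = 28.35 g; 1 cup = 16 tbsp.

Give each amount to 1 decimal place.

Scaling factor: 25/15 = 5/3.
sour cream: 1.5 cup × 5/3 × 230 g/cup ÷ 28.35 g/oz ≈ 20.3 oz
all-purpose flour: (3 tbsp + 2 tsp = 11/3 tbsp) × 5/3 ÷ 16 tbsp/cup × 125 g/cup ≈ 47.7 g
raisins: 100 g × 5/3 ÷ 28.35 g/oz ≈ 5.9 oz

sour cream: 20.3 oz; all-purpose flour: 47.7 g; raisins: 5.9 oz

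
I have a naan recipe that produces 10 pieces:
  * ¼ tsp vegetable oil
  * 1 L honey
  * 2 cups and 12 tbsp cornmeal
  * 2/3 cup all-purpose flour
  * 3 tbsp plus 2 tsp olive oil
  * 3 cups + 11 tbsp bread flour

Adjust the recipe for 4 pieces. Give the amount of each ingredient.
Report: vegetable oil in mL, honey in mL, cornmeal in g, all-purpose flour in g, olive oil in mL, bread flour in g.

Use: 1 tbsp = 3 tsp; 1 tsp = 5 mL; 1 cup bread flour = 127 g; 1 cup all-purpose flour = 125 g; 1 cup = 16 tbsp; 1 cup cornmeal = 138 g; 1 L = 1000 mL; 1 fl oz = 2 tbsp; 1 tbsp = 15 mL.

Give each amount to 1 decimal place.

vegetable oil: 0.5 mL; honey: 400.0 mL; cornmeal: 151.8 g; all-purpose flour: 33.3 g; olive oil: 22.0 mL; bread flour: 187.3 g

Scaling factor: 4/10 = 2/5 = 0.4.
vegetable oil: 0.25 tsp × 2/5 × 5 mL/tsp = 0.5 mL
honey: 1 L × 2/5 × 1000 mL/L = 400.0 mL
cornmeal: (2 cup + 12 tbsp = 2.75 cup) × 2/5 × 138 g/cup = 151.8 g
all-purpose flour: 2/3 cup × 2/5 × 125 g/cup ≈ 33.3 g
olive oil: (3 tbsp + 2 tsp = 11/3 tbsp) × 2/5 × 15 mL/tbsp = 22.0 mL
bread flour: (3 cup + 11 tbsp = 3.6875 cup) × 2/5 × 127 g/cup ≈ 187.3 g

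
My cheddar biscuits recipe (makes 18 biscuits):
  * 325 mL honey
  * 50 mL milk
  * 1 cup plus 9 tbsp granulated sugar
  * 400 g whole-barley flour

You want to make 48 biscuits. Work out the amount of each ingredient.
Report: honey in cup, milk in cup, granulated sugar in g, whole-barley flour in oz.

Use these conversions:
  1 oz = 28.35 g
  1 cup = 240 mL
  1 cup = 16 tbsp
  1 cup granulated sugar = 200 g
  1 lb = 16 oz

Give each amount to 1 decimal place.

honey: 3.6 cup; milk: 0.6 cup; granulated sugar: 833.3 g; whole-barley flour: 37.6 oz

Scaling factor: 48/18 = 8/3.
honey: 325 mL × 8/3 ÷ 240 mL/cup ≈ 3.6 cup
milk: 50 mL × 8/3 ÷ 240 mL/cup ≈ 0.6 cup
granulated sugar: (1 cup + 9 tbsp = 1.5625 cup) × 8/3 × 200 g/cup ≈ 833.3 g
whole-barley flour: 400 g × 8/3 ÷ 28.35 g/oz ≈ 37.6 oz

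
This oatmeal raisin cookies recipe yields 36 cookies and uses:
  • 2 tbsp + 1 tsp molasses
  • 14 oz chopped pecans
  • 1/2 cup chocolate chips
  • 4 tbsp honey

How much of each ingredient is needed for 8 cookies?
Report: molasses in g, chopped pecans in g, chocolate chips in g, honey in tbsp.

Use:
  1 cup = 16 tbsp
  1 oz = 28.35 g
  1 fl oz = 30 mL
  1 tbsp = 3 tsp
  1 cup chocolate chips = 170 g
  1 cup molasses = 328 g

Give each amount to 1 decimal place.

molasses: 10.6 g; chopped pecans: 88.2 g; chocolate chips: 18.9 g; honey: 0.9 tbsp

Scaling factor: 8/36 = 2/9.
molasses: (2 tbsp + 1 tsp = 7/3 tbsp) × 2/9 ÷ 16 tbsp/cup × 328 g/cup ≈ 10.6 g
chopped pecans: 14 oz × 2/9 × 28.35 g/oz = 88.2 g
chocolate chips: 0.5 cup × 2/9 × 170 g/cup ≈ 18.9 g
honey: 4 tbsp × 2/9 ≈ 0.9 tbsp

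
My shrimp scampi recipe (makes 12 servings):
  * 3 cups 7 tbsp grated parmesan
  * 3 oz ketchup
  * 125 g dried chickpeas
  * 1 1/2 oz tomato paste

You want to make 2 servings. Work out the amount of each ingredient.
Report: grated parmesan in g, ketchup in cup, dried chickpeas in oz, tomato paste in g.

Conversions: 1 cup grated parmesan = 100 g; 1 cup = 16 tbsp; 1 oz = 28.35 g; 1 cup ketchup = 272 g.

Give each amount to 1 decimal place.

grated parmesan: 57.3 g; ketchup: 0.1 cup; dried chickpeas: 0.7 oz; tomato paste: 7.1 g

Scaling factor: 2/12 = 1/6.
grated parmesan: (3 cup + 7 tbsp = 3.4375 cup) × 1/6 × 100 g/cup ≈ 57.3 g
ketchup: 3 oz × 1/6 × 28.35 g/oz ÷ 272 g/cup ≈ 0.1 cup
dried chickpeas: 125 g × 1/6 ÷ 28.35 g/oz ≈ 0.7 oz
tomato paste: 1.5 oz × 1/6 × 28.35 g/oz ≈ 7.1 g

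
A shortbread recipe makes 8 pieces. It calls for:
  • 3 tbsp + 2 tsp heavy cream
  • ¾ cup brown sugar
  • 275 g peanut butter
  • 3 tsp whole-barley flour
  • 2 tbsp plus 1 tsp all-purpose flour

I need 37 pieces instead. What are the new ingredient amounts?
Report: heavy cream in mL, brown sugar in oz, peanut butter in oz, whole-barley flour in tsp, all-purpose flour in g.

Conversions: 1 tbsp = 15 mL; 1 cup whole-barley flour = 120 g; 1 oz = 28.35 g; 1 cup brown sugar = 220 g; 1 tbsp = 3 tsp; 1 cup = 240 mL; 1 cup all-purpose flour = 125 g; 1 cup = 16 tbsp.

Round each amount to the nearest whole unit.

Scaling factor: 37/8 = 4.625.
heavy cream: (3 tbsp + 2 tsp = 11/3 tbsp) × 37/8 × 15 mL/tbsp ≈ 254 mL
brown sugar: 0.75 cup × 37/8 × 220 g/cup ÷ 28.35 g/oz ≈ 27 oz
peanut butter: 275 g × 37/8 ÷ 28.35 g/oz ≈ 45 oz
whole-barley flour: 3 tsp × 37/8 ≈ 14 tsp
all-purpose flour: (2 tbsp + 1 tsp = 7/3 tbsp) × 37/8 ÷ 16 tbsp/cup × 125 g/cup ≈ 84 g

heavy cream: 254 mL; brown sugar: 27 oz; peanut butter: 45 oz; whole-barley flour: 14 tsp; all-purpose flour: 84 g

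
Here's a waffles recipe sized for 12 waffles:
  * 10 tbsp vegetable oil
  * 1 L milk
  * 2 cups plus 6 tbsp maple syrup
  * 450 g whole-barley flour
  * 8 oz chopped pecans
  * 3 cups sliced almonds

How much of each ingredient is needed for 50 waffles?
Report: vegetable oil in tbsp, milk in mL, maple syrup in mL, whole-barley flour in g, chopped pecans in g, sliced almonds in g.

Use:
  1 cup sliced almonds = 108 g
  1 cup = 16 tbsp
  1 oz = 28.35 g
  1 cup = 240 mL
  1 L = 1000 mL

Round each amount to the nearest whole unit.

vegetable oil: 42 tbsp; milk: 4167 mL; maple syrup: 2375 mL; whole-barley flour: 1875 g; chopped pecans: 945 g; sliced almonds: 1350 g

Scaling factor: 50/12 = 25/6.
vegetable oil: 10 tbsp × 25/6 ≈ 42 tbsp
milk: 1 L × 25/6 × 1000 mL/L ≈ 4167 mL
maple syrup: (2 cup + 6 tbsp = 2.375 cup) × 25/6 × 240 mL/cup = 2375 mL
whole-barley flour: 450 g × 25/6 = 1875 g
chopped pecans: 8 oz × 25/6 × 28.35 g/oz = 945 g
sliced almonds: 3 cup × 25/6 × 108 g/cup = 1350 g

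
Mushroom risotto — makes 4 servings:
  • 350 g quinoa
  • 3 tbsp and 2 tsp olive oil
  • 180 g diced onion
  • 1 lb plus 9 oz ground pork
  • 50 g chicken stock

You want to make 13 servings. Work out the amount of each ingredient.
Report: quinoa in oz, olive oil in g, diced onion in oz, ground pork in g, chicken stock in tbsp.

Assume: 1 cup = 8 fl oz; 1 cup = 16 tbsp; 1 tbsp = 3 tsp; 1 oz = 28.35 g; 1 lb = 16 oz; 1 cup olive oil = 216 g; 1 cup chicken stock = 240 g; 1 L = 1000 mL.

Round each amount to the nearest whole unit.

Scaling factor: 13/4 = 3.25.
quinoa: 350 g × 13/4 ÷ 28.35 g/oz ≈ 40 oz
olive oil: (3 tbsp + 2 tsp = 11/3 tbsp) × 13/4 ÷ 16 tbsp/cup × 216 g/cup ≈ 161 g
diced onion: 180 g × 13/4 ÷ 28.35 g/oz ≈ 21 oz
ground pork: (1 lb + 9 oz = 1.5625 lb) × 13/4 × 16 oz/lb × 28.35 g/oz ≈ 2303 g
chicken stock: 50 g × 13/4 ÷ 240 g/cup × 16 tbsp/cup ≈ 11 tbsp

quinoa: 40 oz; olive oil: 161 g; diced onion: 21 oz; ground pork: 2303 g; chicken stock: 11 tbsp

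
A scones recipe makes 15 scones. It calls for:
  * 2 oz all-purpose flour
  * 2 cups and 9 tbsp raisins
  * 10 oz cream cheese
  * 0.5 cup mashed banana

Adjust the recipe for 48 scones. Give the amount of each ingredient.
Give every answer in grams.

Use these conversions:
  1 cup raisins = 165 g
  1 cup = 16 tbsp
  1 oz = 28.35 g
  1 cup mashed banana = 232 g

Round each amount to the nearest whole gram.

Scaling factor: 48/15 = 16/5 = 3.2.
all-purpose flour: 2 oz × 16/5 × 28.35 g/oz ≈ 181 g
raisins: (2 cup + 9 tbsp = 2.5625 cup) × 16/5 × 165 g/cup = 1353 g
cream cheese: 10 oz × 16/5 × 28.35 g/oz ≈ 907 g
mashed banana: 0.5 cup × 16/5 × 232 g/cup ≈ 371 g

all-purpose flour: 181 g; raisins: 1353 g; cream cheese: 907 g; mashed banana: 371 g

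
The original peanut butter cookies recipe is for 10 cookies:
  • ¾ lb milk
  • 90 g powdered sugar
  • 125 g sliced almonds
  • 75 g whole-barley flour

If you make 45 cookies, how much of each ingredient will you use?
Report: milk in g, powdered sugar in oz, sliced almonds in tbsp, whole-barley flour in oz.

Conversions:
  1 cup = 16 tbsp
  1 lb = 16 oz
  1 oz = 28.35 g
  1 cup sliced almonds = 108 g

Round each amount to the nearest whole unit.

milk: 1531 g; powdered sugar: 14 oz; sliced almonds: 83 tbsp; whole-barley flour: 12 oz

Scaling factor: 45/10 = 9/2 = 4.5.
milk: 0.75 lb × 9/2 × 16 oz/lb × 28.35 g/oz ≈ 1531 g
powdered sugar: 90 g × 9/2 ÷ 28.35 g/oz ≈ 14 oz
sliced almonds: 125 g × 9/2 ÷ 108 g/cup × 16 tbsp/cup ≈ 83 tbsp
whole-barley flour: 75 g × 9/2 ÷ 28.35 g/oz ≈ 12 oz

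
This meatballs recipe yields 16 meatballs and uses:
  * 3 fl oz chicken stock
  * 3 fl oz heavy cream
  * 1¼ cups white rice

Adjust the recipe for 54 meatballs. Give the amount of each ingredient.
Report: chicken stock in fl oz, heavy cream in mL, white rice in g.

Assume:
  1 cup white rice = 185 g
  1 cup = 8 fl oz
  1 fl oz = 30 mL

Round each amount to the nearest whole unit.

Scaling factor: 54/16 = 27/8 = 3.375.
chicken stock: 3 fl oz × 27/8 ≈ 10 fl oz
heavy cream: 3 fl oz × 27/8 × 30 mL/fl oz ≈ 304 mL
white rice: 1.25 cup × 27/8 × 185 g/cup ≈ 780 g

chicken stock: 10 fl oz; heavy cream: 304 mL; white rice: 780 g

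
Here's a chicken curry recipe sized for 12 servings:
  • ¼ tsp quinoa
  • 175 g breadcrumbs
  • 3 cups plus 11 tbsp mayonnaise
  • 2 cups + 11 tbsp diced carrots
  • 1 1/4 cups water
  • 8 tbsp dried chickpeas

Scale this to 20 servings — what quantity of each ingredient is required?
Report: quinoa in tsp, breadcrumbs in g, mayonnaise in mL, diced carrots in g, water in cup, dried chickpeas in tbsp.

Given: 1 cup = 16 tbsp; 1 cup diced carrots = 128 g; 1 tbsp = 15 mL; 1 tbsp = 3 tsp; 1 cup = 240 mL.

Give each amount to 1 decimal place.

Scaling factor: 20/12 = 5/3.
quinoa: 0.25 tsp × 5/3 ≈ 0.4 tsp
breadcrumbs: 175 g × 5/3 ≈ 291.7 g
mayonnaise: (3 cup + 11 tbsp = 3.6875 cup) × 5/3 × 240 mL/cup = 1475.0 mL
diced carrots: (2 cup + 11 tbsp = 2.6875 cup) × 5/3 × 128 g/cup ≈ 573.3 g
water: 1.25 cup × 5/3 ≈ 2.1 cup
dried chickpeas: 8 tbsp × 5/3 ≈ 13.3 tbsp

quinoa: 0.4 tsp; breadcrumbs: 291.7 g; mayonnaise: 1475.0 mL; diced carrots: 573.3 g; water: 2.1 cup; dried chickpeas: 13.3 tbsp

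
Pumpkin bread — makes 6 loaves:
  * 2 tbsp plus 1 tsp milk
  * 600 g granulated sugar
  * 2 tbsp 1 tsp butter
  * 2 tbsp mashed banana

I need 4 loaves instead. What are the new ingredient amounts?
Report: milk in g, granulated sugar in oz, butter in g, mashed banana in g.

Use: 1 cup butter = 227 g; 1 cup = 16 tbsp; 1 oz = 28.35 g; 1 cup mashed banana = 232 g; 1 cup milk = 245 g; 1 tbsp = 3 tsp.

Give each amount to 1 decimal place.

milk: 23.8 g; granulated sugar: 14.1 oz; butter: 22.1 g; mashed banana: 19.3 g

Scaling factor: 4/6 = 2/3.
milk: (2 tbsp + 1 tsp = 7/3 tbsp) × 2/3 ÷ 16 tbsp/cup × 245 g/cup ≈ 23.8 g
granulated sugar: 600 g × 2/3 ÷ 28.35 g/oz ≈ 14.1 oz
butter: (2 tbsp + 1 tsp = 7/3 tbsp) × 2/3 ÷ 16 tbsp/cup × 227 g/cup ≈ 22.1 g
mashed banana: 2 tbsp × 2/3 ÷ 16 tbsp/cup × 232 g/cup ≈ 19.3 g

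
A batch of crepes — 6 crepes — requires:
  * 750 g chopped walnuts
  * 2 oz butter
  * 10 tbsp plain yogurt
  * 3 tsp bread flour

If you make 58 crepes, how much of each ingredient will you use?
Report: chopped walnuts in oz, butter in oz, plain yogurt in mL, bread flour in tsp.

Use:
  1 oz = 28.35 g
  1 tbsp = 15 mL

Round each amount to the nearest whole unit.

chopped walnuts: 256 oz; butter: 19 oz; plain yogurt: 1450 mL; bread flour: 29 tsp

Scaling factor: 58/6 = 29/3.
chopped walnuts: 750 g × 29/3 ÷ 28.35 g/oz ≈ 256 oz
butter: 2 oz × 29/3 ≈ 19 oz
plain yogurt: 10 tbsp × 29/3 × 15 mL/tbsp = 1450 mL
bread flour: 3 tsp × 29/3 = 29 tsp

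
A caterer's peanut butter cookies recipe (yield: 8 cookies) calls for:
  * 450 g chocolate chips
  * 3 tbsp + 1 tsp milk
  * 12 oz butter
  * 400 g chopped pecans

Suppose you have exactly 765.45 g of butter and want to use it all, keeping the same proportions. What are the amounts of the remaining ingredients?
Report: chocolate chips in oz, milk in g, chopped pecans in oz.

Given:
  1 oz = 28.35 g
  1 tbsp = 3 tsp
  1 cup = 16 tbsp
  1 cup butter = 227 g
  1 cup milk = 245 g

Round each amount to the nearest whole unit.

The original recipe has 340.2 g of butter, so the scaling factor is 765.45 ÷ 340.2 = 9/4 = 2.25.
chocolate chips: 450 g × 9/4 ÷ 28.35 g/oz ≈ 36 oz
milk: (3 tbsp + 1 tsp = 10/3 tbsp) × 9/4 ÷ 16 tbsp/cup × 245 g/cup ≈ 115 g
chopped pecans: 400 g × 9/4 ÷ 28.35 g/oz ≈ 32 oz

chocolate chips: 36 oz; milk: 115 g; chopped pecans: 32 oz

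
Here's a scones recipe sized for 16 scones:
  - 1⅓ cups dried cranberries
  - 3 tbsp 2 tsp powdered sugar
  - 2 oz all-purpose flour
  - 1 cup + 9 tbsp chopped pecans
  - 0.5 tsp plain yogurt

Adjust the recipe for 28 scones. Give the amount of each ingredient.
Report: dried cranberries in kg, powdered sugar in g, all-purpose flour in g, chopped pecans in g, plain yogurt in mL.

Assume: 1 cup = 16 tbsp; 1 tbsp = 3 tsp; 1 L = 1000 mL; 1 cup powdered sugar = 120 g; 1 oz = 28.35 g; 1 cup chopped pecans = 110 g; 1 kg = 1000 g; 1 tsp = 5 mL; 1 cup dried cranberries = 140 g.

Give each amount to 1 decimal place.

dried cranberries: 0.3 kg; powdered sugar: 48.1 g; all-purpose flour: 99.2 g; chopped pecans: 300.8 g; plain yogurt: 4.4 mL

Scaling factor: 28/16 = 7/4 = 1.75.
dried cranberries: 4/3 cup × 7/4 × 140 g/cup ÷ 1000 g/kg ≈ 0.3 kg
powdered sugar: (3 tbsp + 2 tsp = 11/3 tbsp) × 7/4 ÷ 16 tbsp/cup × 120 g/cup ≈ 48.1 g
all-purpose flour: 2 oz × 7/4 × 28.35 g/oz ≈ 99.2 g
chopped pecans: (1 cup + 9 tbsp = 1.5625 cup) × 7/4 × 110 g/cup ≈ 300.8 g
plain yogurt: 0.5 tsp × 7/4 × 5 mL/tsp ≈ 4.4 mL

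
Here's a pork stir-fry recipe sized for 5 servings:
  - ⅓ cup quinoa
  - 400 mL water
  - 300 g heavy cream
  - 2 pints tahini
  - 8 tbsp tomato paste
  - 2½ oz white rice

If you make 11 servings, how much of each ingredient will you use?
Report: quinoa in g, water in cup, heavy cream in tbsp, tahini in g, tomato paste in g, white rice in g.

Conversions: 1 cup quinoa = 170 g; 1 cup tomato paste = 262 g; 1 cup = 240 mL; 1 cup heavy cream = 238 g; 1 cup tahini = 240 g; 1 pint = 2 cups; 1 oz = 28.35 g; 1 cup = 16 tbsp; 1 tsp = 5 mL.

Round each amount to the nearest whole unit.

Scaling factor: 11/5 = 2.2.
quinoa: 1/3 cup × 11/5 × 170 g/cup ≈ 125 g
water: 400 mL × 11/5 ÷ 240 mL/cup ≈ 4 cup
heavy cream: 300 g × 11/5 ÷ 238 g/cup × 16 tbsp/cup ≈ 44 tbsp
tahini: 2 pint × 11/5 × 2 cup/pint × 240 g/cup = 2112 g
tomato paste: 8 tbsp × 11/5 ÷ 16 tbsp/cup × 262 g/cup ≈ 288 g
white rice: 2.5 oz × 11/5 × 28.35 g/oz ≈ 156 g

quinoa: 125 g; water: 4 cup; heavy cream: 44 tbsp; tahini: 2112 g; tomato paste: 288 g; white rice: 156 g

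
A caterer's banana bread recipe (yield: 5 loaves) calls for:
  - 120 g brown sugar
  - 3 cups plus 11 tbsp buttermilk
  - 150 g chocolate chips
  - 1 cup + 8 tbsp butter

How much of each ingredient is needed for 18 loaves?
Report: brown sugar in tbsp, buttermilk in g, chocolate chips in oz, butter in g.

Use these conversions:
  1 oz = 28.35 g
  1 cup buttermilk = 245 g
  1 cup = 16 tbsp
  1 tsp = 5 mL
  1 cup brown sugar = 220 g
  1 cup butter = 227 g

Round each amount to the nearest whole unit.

brown sugar: 31 tbsp; buttermilk: 3252 g; chocolate chips: 19 oz; butter: 1226 g

Scaling factor: 18/5 = 3.6.
brown sugar: 120 g × 18/5 ÷ 220 g/cup × 16 tbsp/cup ≈ 31 tbsp
buttermilk: (3 cup + 11 tbsp = 3.6875 cup) × 18/5 × 245 g/cup ≈ 3252 g
chocolate chips: 150 g × 18/5 ÷ 28.35 g/oz ≈ 19 oz
butter: (1 cup + 8 tbsp = 1.5 cup) × 18/5 × 227 g/cup ≈ 1226 g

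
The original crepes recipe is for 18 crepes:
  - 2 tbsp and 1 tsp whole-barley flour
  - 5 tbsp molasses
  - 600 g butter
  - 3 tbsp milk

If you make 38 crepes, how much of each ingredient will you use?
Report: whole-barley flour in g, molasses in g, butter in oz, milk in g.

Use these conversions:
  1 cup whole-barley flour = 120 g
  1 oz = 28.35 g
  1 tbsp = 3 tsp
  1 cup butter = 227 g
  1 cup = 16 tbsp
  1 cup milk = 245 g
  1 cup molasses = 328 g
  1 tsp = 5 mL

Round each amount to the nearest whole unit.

Scaling factor: 38/18 = 19/9.
whole-barley flour: (2 tbsp + 1 tsp = 7/3 tbsp) × 19/9 ÷ 16 tbsp/cup × 120 g/cup ≈ 37 g
molasses: 5 tbsp × 19/9 ÷ 16 tbsp/cup × 328 g/cup ≈ 216 g
butter: 600 g × 19/9 ÷ 28.35 g/oz ≈ 45 oz
milk: 3 tbsp × 19/9 ÷ 16 tbsp/cup × 245 g/cup ≈ 97 g

whole-barley flour: 37 g; molasses: 216 g; butter: 45 oz; milk: 97 g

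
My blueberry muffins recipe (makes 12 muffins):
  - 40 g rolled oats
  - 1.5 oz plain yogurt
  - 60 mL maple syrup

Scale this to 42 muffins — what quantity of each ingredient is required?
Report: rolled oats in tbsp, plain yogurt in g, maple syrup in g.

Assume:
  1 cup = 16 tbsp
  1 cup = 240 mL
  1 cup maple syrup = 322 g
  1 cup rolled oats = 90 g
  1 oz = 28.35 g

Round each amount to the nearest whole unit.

Scaling factor: 42/12 = 7/2 = 3.5.
rolled oats: 40 g × 7/2 ÷ 90 g/cup × 16 tbsp/cup ≈ 25 tbsp
plain yogurt: 1.5 oz × 7/2 × 28.35 g/oz ≈ 149 g
maple syrup: 60 mL × 7/2 ÷ 240 mL/cup × 322 g/cup ≈ 282 g

rolled oats: 25 tbsp; plain yogurt: 149 g; maple syrup: 282 g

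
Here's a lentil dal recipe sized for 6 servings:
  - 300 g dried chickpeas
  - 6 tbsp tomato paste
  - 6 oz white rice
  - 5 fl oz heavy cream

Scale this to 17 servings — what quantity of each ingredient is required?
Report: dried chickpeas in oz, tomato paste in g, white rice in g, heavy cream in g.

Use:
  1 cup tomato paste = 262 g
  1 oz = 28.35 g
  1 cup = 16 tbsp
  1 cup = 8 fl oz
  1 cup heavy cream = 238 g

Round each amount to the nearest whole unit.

Scaling factor: 17/6.
dried chickpeas: 300 g × 17/6 ÷ 28.35 g/oz ≈ 30 oz
tomato paste: 6 tbsp × 17/6 ÷ 16 tbsp/cup × 262 g/cup ≈ 278 g
white rice: 6 oz × 17/6 × 28.35 g/oz ≈ 482 g
heavy cream: 5 fl oz × 17/6 ÷ 8 fl oz/cup × 238 g/cup ≈ 421 g

dried chickpeas: 30 oz; tomato paste: 278 g; white rice: 482 g; heavy cream: 421 g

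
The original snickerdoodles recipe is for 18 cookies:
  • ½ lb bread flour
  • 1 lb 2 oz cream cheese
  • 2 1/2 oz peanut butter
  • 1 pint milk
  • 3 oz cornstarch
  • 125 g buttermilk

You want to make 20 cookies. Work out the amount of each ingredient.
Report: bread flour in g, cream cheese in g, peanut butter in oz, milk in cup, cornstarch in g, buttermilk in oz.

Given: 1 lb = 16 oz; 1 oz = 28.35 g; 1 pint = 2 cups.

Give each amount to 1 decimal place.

Scaling factor: 20/18 = 10/9.
bread flour: 0.5 lb × 10/9 × 16 oz/lb × 28.35 g/oz = 252.0 g
cream cheese: (1 lb + 2 oz = 1.125 lb) × 10/9 × 16 oz/lb × 28.35 g/oz = 567.0 g
peanut butter: 2.5 oz × 10/9 ≈ 2.8 oz
milk: 1 pint × 10/9 × 2 cup/pint ≈ 2.2 cup
cornstarch: 3 oz × 10/9 × 28.35 g/oz = 94.5 g
buttermilk: 125 g × 10/9 ÷ 28.35 g/oz ≈ 4.9 oz

bread flour: 252.0 g; cream cheese: 567.0 g; peanut butter: 2.8 oz; milk: 2.2 cup; cornstarch: 94.5 g; buttermilk: 4.9 oz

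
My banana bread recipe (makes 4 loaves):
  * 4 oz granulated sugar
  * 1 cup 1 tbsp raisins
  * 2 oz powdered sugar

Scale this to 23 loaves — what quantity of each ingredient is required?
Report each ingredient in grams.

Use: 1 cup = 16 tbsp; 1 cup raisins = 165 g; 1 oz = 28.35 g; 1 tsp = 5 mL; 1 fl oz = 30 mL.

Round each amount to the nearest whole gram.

Scaling factor: 23/4 = 5.75.
granulated sugar: 4 oz × 23/4 × 28.35 g/oz ≈ 652 g
raisins: (1 cup + 1 tbsp = 1.0625 cup) × 23/4 × 165 g/cup ≈ 1008 g
powdered sugar: 2 oz × 23/4 × 28.35 g/oz ≈ 326 g

granulated sugar: 652 g; raisins: 1008 g; powdered sugar: 326 g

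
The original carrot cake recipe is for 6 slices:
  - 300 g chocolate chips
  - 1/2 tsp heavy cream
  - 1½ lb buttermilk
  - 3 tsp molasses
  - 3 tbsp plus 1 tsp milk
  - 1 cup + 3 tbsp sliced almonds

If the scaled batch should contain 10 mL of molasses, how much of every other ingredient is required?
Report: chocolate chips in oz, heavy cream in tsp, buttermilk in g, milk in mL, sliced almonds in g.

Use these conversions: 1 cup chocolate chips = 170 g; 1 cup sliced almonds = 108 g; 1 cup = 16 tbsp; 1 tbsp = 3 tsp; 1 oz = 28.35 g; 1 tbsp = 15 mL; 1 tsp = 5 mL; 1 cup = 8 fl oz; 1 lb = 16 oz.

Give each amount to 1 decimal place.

The original recipe has 15 mL of molasses, so the scaling factor is 10 ÷ 15 = 2/3.
chocolate chips: 300 g × 2/3 ÷ 28.35 g/oz ≈ 7.1 oz
heavy cream: 0.5 tsp × 2/3 ≈ 0.3 tsp
buttermilk: 1.5 lb × 2/3 × 16 oz/lb × 28.35 g/oz = 453.6 g
milk: (3 tbsp + 1 tsp = 10/3 tbsp) × 2/3 × 15 mL/tbsp ≈ 33.3 mL
sliced almonds: (1 cup + 3 tbsp = 1.1875 cup) × 2/3 × 108 g/cup = 85.5 g

chocolate chips: 7.1 oz; heavy cream: 0.3 tsp; buttermilk: 453.6 g; milk: 33.3 mL; sliced almonds: 85.5 g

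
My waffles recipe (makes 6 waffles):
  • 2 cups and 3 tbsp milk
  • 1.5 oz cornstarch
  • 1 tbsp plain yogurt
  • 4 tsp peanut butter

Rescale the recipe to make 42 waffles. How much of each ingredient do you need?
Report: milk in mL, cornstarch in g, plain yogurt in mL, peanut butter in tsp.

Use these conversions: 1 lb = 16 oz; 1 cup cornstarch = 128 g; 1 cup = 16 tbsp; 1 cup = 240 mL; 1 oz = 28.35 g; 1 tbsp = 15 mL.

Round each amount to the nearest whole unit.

Scaling factor: 42/6 = 7.
milk: (2 cup + 3 tbsp = 2.1875 cup) × 7 × 240 mL/cup = 3675 mL
cornstarch: 1.5 oz × 7 × 28.35 g/oz ≈ 298 g
plain yogurt: 1 tbsp × 7 × 15 mL/tbsp = 105 mL
peanut butter: 4 tsp × 7 = 28 tsp

milk: 3675 mL; cornstarch: 298 g; plain yogurt: 105 mL; peanut butter: 28 tsp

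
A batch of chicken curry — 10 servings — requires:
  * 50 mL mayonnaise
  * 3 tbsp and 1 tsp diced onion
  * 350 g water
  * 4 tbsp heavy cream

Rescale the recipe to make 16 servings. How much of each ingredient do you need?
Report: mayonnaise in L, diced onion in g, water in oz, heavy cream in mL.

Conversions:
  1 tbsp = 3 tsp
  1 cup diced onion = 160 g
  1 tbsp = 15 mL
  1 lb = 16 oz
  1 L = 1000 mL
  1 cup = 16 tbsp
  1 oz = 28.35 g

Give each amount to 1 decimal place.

Scaling factor: 16/10 = 8/5 = 1.6.
mayonnaise: 50 mL × 8/5 ÷ 1000 mL/L ≈ 0.1 L
diced onion: (3 tbsp + 1 tsp = 10/3 tbsp) × 8/5 ÷ 16 tbsp/cup × 160 g/cup ≈ 53.3 g
water: 350 g × 8/5 ÷ 28.35 g/oz ≈ 19.8 oz
heavy cream: 4 tbsp × 8/5 × 15 mL/tbsp = 96.0 mL

mayonnaise: 0.1 L; diced onion: 53.3 g; water: 19.8 oz; heavy cream: 96.0 mL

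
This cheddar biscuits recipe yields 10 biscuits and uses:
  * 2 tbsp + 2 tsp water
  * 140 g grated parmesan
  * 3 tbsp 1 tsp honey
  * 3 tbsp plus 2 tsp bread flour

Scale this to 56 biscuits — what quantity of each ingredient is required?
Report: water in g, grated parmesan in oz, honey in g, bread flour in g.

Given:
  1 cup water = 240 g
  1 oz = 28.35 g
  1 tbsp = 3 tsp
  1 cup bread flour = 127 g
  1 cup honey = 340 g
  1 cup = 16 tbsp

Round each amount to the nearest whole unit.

water: 224 g; grated parmesan: 28 oz; honey: 397 g; bread flour: 163 g

Scaling factor: 56/10 = 28/5 = 5.6.
water: (2 tbsp + 2 tsp = 8/3 tbsp) × 28/5 ÷ 16 tbsp/cup × 240 g/cup = 224 g
grated parmesan: 140 g × 28/5 ÷ 28.35 g/oz ≈ 28 oz
honey: (3 tbsp + 1 tsp = 10/3 tbsp) × 28/5 ÷ 16 tbsp/cup × 340 g/cup ≈ 397 g
bread flour: (3 tbsp + 2 tsp = 11/3 tbsp) × 28/5 ÷ 16 tbsp/cup × 127 g/cup ≈ 163 g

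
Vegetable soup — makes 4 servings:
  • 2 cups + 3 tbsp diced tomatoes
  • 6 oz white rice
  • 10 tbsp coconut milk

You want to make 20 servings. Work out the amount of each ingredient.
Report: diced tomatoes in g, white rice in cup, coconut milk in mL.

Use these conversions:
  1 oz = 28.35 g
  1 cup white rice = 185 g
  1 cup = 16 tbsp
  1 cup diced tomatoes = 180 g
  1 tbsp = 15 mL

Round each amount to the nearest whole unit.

diced tomatoes: 1969 g; white rice: 5 cup; coconut milk: 750 mL

Scaling factor: 20/4 = 5.
diced tomatoes: (2 cup + 3 tbsp = 2.1875 cup) × 5 × 180 g/cup ≈ 1969 g
white rice: 6 oz × 5 × 28.35 g/oz ÷ 185 g/cup ≈ 5 cup
coconut milk: 10 tbsp × 5 × 15 mL/tbsp = 750 mL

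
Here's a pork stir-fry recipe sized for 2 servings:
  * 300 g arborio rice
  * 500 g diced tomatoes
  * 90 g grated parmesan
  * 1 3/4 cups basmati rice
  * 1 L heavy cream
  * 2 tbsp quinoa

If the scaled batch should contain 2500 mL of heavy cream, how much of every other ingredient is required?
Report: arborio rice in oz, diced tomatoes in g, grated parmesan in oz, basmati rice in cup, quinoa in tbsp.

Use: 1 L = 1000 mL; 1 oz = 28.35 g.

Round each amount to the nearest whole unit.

arborio rice: 26 oz; diced tomatoes: 1250 g; grated parmesan: 8 oz; basmati rice: 4 cup; quinoa: 5 tbsp

The original recipe has 1000 mL of heavy cream, so the scaling factor is 2500 ÷ 1000 = 5/2 = 2.5.
arborio rice: 300 g × 5/2 ÷ 28.35 g/oz ≈ 26 oz
diced tomatoes: 500 g × 5/2 = 1250 g
grated parmesan: 90 g × 5/2 ÷ 28.35 g/oz ≈ 8 oz
basmati rice: 1.75 cup × 5/2 ≈ 4 cup
quinoa: 2 tbsp × 5/2 = 5 tbsp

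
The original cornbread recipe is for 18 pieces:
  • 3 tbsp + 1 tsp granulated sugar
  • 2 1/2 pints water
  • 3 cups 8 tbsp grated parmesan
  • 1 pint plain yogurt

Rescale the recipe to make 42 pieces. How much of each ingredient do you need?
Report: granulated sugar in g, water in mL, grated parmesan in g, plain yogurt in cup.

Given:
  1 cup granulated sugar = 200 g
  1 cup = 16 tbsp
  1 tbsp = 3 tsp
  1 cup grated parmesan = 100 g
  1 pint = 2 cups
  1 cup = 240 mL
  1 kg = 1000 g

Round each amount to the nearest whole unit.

Scaling factor: 42/18 = 7/3.
granulated sugar: (3 tbsp + 1 tsp = 10/3 tbsp) × 7/3 ÷ 16 tbsp/cup × 200 g/cup ≈ 97 g
water: 2.5 pint × 7/3 × 2 cup/pint × 240 mL/cup = 2800 mL
grated parmesan: (3 cup + 8 tbsp = 3.5 cup) × 7/3 × 100 g/cup ≈ 817 g
plain yogurt: 1 pint × 7/3 × 2 cup/pint ≈ 5 cup

granulated sugar: 97 g; water: 2800 mL; grated parmesan: 817 g; plain yogurt: 5 cup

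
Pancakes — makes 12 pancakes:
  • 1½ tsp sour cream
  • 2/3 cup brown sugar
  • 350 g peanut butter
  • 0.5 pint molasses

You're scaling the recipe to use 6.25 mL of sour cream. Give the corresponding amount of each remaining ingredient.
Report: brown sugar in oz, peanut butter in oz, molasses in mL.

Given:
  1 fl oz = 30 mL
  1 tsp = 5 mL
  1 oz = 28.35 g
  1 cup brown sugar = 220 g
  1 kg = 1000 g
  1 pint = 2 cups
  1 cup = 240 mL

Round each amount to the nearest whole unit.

The original recipe has 7.5 mL of sour cream, so the scaling factor is 6.25 ÷ 7.5 = 5/6.
brown sugar: 2/3 cup × 5/6 × 220 g/cup ÷ 28.35 g/oz ≈ 4 oz
peanut butter: 350 g × 5/6 ÷ 28.35 g/oz ≈ 10 oz
molasses: 0.5 pint × 5/6 × 2 cup/pint × 240 mL/cup = 200 mL

brown sugar: 4 oz; peanut butter: 10 oz; molasses: 200 mL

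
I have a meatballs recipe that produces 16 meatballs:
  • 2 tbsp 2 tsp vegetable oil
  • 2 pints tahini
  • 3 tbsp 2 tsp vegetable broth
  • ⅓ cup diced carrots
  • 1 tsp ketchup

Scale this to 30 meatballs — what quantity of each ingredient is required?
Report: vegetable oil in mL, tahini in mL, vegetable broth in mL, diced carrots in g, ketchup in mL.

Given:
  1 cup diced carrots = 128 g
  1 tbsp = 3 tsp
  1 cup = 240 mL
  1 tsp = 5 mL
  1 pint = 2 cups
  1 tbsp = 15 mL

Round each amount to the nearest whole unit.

Scaling factor: 30/16 = 15/8 = 1.875.
vegetable oil: (2 tbsp + 2 tsp = 8/3 tbsp) × 15/8 × 15 mL/tbsp = 75 mL
tahini: 2 pint × 15/8 × 2 cup/pint × 240 mL/cup = 1800 mL
vegetable broth: (3 tbsp + 2 tsp = 11/3 tbsp) × 15/8 × 15 mL/tbsp ≈ 103 mL
diced carrots: 1/3 cup × 15/8 × 128 g/cup = 80 g
ketchup: 1 tsp × 15/8 × 5 mL/tsp ≈ 9 mL

vegetable oil: 75 mL; tahini: 1800 mL; vegetable broth: 103 mL; diced carrots: 80 g; ketchup: 9 mL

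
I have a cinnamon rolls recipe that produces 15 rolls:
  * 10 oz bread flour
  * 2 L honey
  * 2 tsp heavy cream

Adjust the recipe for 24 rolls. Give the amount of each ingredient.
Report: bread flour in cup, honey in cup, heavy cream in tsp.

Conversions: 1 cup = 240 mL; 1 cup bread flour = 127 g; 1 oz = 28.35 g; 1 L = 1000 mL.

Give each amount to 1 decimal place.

bread flour: 3.6 cup; honey: 13.3 cup; heavy cream: 3.2 tsp

Scaling factor: 24/15 = 8/5 = 1.6.
bread flour: 10 oz × 8/5 × 28.35 g/oz ÷ 127 g/cup ≈ 3.6 cup
honey: 2 L × 8/5 × 1000 mL/L ÷ 240 mL/cup ≈ 13.3 cup
heavy cream: 2 tsp × 8/5 = 3.2 tsp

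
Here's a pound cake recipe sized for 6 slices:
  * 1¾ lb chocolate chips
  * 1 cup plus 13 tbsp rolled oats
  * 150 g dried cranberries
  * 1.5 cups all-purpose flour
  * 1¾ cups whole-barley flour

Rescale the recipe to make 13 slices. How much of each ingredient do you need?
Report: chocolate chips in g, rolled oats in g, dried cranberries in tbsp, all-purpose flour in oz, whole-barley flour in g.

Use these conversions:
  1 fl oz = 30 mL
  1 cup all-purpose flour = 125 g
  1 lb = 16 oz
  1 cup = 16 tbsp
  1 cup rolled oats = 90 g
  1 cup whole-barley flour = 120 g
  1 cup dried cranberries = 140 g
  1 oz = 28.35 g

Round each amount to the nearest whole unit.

chocolate chips: 1720 g; rolled oats: 353 g; dried cranberries: 37 tbsp; all-purpose flour: 14 oz; whole-barley flour: 455 g

Scaling factor: 13/6.
chocolate chips: 1.75 lb × 13/6 × 16 oz/lb × 28.35 g/oz ≈ 1720 g
rolled oats: (1 cup + 13 tbsp = 1.8125 cup) × 13/6 × 90 g/cup ≈ 353 g
dried cranberries: 150 g × 13/6 ÷ 140 g/cup × 16 tbsp/cup ≈ 37 tbsp
all-purpose flour: 1.5 cup × 13/6 × 125 g/cup ÷ 28.35 g/oz ≈ 14 oz
whole-barley flour: 1.75 cup × 13/6 × 120 g/cup = 455 g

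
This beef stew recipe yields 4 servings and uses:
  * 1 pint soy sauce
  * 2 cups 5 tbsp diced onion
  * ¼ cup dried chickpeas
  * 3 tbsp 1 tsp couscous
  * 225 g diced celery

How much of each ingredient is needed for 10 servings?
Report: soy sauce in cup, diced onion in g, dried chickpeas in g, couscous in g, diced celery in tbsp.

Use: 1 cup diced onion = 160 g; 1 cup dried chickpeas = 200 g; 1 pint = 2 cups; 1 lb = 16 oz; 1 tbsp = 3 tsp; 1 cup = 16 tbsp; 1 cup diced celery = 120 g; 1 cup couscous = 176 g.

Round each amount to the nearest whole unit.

Scaling factor: 10/4 = 5/2 = 2.5.
soy sauce: 1 pint × 5/2 × 2 cup/pint = 5 cup
diced onion: (2 cup + 5 tbsp = 2.3125 cup) × 5/2 × 160 g/cup = 925 g
dried chickpeas: 0.25 cup × 5/2 × 200 g/cup = 125 g
couscous: (3 tbsp + 1 tsp = 10/3 tbsp) × 5/2 ÷ 16 tbsp/cup × 176 g/cup ≈ 92 g
diced celery: 225 g × 5/2 ÷ 120 g/cup × 16 tbsp/cup = 75 tbsp

soy sauce: 5 cup; diced onion: 925 g; dried chickpeas: 125 g; couscous: 92 g; diced celery: 75 tbsp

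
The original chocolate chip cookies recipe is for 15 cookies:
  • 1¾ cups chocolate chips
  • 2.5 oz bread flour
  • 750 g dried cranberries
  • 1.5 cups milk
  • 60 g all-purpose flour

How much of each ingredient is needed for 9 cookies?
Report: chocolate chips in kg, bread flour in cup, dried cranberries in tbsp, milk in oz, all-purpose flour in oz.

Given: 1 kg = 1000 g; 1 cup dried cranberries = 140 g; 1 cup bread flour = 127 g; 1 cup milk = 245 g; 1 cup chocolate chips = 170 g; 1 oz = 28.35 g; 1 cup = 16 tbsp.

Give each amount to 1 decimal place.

Scaling factor: 9/15 = 3/5 = 0.6.
chocolate chips: 1.75 cup × 3/5 × 170 g/cup ÷ 1000 g/kg ≈ 0.2 kg
bread flour: 2.5 oz × 3/5 × 28.35 g/oz ÷ 127 g/cup ≈ 0.3 cup
dried cranberries: 750 g × 3/5 ÷ 140 g/cup × 16 tbsp/cup ≈ 51.4 tbsp
milk: 1.5 cup × 3/5 × 245 g/cup ÷ 28.35 g/oz ≈ 7.8 oz
all-purpose flour: 60 g × 3/5 ÷ 28.35 g/oz ≈ 1.3 oz

chocolate chips: 0.2 kg; bread flour: 0.3 cup; dried cranberries: 51.4 tbsp; milk: 7.8 oz; all-purpose flour: 1.3 oz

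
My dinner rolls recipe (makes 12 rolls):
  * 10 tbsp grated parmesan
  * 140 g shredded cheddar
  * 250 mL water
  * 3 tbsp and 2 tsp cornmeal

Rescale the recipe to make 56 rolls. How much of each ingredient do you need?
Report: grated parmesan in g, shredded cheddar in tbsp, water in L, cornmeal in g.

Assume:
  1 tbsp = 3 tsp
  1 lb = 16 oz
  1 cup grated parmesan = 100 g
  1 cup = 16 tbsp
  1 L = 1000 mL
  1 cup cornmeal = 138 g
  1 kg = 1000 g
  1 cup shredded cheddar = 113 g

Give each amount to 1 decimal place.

grated parmesan: 291.7 g; shredded cheddar: 92.5 tbsp; water: 1.2 L; cornmeal: 147.6 g

Scaling factor: 56/12 = 14/3.
grated parmesan: 10 tbsp × 14/3 ÷ 16 tbsp/cup × 100 g/cup ≈ 291.7 g
shredded cheddar: 140 g × 14/3 ÷ 113 g/cup × 16 tbsp/cup ≈ 92.5 tbsp
water: 250 mL × 14/3 ÷ 1000 mL/L ≈ 1.2 L
cornmeal: (3 tbsp + 2 tsp = 11/3 tbsp) × 14/3 ÷ 16 tbsp/cup × 138 g/cup ≈ 147.6 g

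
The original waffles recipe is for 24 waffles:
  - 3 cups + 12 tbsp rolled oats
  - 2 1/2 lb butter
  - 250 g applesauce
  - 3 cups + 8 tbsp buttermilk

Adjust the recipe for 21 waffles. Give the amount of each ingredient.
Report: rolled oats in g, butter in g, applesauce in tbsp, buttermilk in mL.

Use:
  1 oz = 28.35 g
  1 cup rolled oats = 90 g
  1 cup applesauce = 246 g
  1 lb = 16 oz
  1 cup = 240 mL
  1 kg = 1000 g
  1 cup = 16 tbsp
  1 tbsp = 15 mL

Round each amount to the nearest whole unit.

Scaling factor: 21/24 = 7/8 = 0.875.
rolled oats: (3 cup + 12 tbsp = 3.75 cup) × 7/8 × 90 g/cup ≈ 295 g
butter: 2.5 lb × 7/8 × 16 oz/lb × 28.35 g/oz ≈ 992 g
applesauce: 250 g × 7/8 ÷ 246 g/cup × 16 tbsp/cup ≈ 14 tbsp
buttermilk: (3 cup + 8 tbsp = 3.5 cup) × 7/8 × 240 mL/cup = 735 mL

rolled oats: 295 g; butter: 992 g; applesauce: 14 tbsp; buttermilk: 735 mL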